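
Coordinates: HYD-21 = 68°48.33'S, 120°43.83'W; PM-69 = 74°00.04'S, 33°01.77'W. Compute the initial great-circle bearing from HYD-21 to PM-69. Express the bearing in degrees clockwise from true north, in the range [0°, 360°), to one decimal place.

HYD-21: φ = -68.80550°, λ = -120.73050°
PM-69: φ = -74.00067°, λ = -33.02950°
Δλ = 87.7010°
y = sin Δλ · cos φ₂ = 0.275404
x = cos φ₁ sin φ₂ − sin φ₁ cos φ₂ cos Δλ = -0.337222
θ = atan2(y, x) = 140.7620° → 140.7620° (mod 360°)

140.8°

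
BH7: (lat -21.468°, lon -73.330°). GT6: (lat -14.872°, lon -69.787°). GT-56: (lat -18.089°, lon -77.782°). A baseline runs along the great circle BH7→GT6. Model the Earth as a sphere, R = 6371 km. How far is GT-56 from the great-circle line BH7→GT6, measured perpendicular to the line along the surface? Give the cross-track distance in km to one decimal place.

δ₁₃ = central angle BH7→GT-56 = 0.093925 rad  (haversine)
θ₁₃ = bearing BH7→GT-56 = 308.116°,  θ₁₂ = bearing BH7→GT6 = 27.612°
dₓₜ = R·arcsin(sin δ₁₃ · sin(θ₁₃ − θ₁₂)) = 6371·arcsin(0.09379·sin(280.505°)) = -588.336 km
|dₓₜ| = 588.336 km

588.3 km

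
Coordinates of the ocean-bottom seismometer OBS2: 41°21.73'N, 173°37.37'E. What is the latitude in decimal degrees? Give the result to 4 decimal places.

41° + 21.73′/60 = 41 + 0.36217 = 41.3622°

41.3622°N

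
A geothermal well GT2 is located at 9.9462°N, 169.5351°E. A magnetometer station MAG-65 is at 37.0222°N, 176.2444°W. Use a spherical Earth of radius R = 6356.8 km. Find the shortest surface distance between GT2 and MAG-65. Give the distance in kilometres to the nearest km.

3325 km

Δφ = 27.0760°,  Δλ = 14.2205°
a = sin²(Δφ/2) + cos φ₁ cos φ₂ sin²(Δλ/2) = 0.066847
c = 2·arcsin(√a) = 0.523037 rad = 29.9678°
d = R·c = 6356.8 × 0.523037 = 3324.8 km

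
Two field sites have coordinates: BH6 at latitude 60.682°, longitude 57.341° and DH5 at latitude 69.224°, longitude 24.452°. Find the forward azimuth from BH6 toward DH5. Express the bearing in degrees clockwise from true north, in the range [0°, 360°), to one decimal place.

315.8°

Δλ = -32.8890°
y = sin Δλ · cos φ₂ = -0.192615
x = cos φ₁ sin φ₂ − sin φ₁ cos φ₂ cos Δλ = 0.198105
θ = atan2(y, x) = -44.1950° → 315.8050° (mod 360°)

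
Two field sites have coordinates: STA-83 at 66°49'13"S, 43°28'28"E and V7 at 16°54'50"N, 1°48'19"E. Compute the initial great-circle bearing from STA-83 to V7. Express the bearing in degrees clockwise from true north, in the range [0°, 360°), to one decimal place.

320.5°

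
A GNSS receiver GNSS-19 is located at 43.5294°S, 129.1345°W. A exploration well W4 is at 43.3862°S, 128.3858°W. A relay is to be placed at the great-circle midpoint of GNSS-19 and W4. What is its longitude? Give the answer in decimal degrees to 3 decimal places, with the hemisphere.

128.760°W

Bx = cos φ₂ cos Δλ = 0.726678,  By = cos φ₂ sin Δλ = 0.009496
φₘ = atan2(sin φ₁ + sin φ₂, √((cos φ₁ + Bx)² + By²)) = -43.45841°
λₘ = λ₁ + atan2(By, cos φ₁ + Bx) = -128.75971°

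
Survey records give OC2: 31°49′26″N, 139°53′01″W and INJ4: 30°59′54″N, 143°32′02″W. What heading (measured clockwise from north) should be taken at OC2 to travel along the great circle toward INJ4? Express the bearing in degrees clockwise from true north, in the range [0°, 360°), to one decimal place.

OC2: φ = +31.82389°, λ = -139.88361°
INJ4: φ = +30.99833°, λ = -143.53389°
Δλ = -3.6503°
y = sin Δλ · cos φ₂ = -0.054574
x = cos φ₁ sin φ₂ − sin φ₁ cos φ₂ cos Δλ = -0.013491
θ = atan2(y, x) = -103.8857° → 256.1143° (mod 360°)

256.1°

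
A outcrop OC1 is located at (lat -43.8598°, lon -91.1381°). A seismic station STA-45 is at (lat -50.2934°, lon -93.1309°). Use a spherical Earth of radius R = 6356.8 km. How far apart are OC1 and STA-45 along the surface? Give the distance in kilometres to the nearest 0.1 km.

729.4 km

Δφ = -6.4336°,  Δλ = -1.9928°
a = sin²(Δφ/2) + cos φ₁ cos φ₂ sin²(Δλ/2) = 0.003288
c = 2·arcsin(√a) = 0.114747 rad = 6.5745°
d = R·c = 6356.8 × 0.114747 = 729.4 km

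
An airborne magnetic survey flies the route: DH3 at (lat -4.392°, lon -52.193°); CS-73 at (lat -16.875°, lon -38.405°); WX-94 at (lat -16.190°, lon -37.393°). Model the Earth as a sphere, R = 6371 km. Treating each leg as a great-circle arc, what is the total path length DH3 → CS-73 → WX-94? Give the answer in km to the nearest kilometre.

2178 km

DH3→CS-73: c = 0.321172 rad, d = 2046.19 km
CS-73→WX-94: c = 0.020728 rad, d = 132.06 km
Total = 2046.19 + 132.06 = 2178.24 km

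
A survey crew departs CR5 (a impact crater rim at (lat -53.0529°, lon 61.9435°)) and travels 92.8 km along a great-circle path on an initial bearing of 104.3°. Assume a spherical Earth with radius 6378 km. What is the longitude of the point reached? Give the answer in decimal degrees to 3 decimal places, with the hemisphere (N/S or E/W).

63.294°E

δ = d/R = 92.8/6378 = 0.014550 rad
φ₂ = arcsin(sin φ₁ cos δ + cos φ₁ sin δ cos θ)
   = arcsin(-0.79919·0.99989 + 0.60108·0.01455·-0.24700) = -53.25120°
λ₂ = λ₁ + atan2(sin θ sin δ cos φ₁, cos δ − sin φ₁ sin φ₂) = 63.29376°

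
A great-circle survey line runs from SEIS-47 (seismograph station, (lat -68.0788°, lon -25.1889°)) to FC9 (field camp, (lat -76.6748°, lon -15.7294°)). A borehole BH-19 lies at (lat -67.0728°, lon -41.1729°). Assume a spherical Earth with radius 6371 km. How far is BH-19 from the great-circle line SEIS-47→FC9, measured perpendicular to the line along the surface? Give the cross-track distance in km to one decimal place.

δ₁₃ = central angle SEIS-47→BH-19 = 0.107540 rad  (haversine)
θ₁₃ = bearing SEIS-47→BH-19 = 271.914°,  θ₁₂ = bearing SEIS-47→FC9 = 166.040°
dₓₜ = R·arcsin(sin δ₁₃ · sin(θ₁₃ − θ₁₂)) = 6371·arcsin(0.10733·sin(105.874°)) = 658.914 km
|dₓₜ| = 658.914 km

658.9 km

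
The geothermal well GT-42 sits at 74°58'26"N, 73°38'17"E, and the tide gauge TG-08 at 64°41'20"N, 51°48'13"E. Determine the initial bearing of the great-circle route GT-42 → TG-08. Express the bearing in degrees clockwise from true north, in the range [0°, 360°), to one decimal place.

GT-42: φ = +74.97389°, λ = +73.63806°
TG-08: φ = +64.68889°, λ = +51.80361°
Δλ = -21.8344°
y = sin Δλ · cos φ₂ = -0.159011
x = cos φ₁ sin φ₂ − sin φ₁ cos φ₂ cos Δλ = -0.148923
θ = atan2(y, x) = -133.1237° → 226.8763° (mod 360°)

226.9°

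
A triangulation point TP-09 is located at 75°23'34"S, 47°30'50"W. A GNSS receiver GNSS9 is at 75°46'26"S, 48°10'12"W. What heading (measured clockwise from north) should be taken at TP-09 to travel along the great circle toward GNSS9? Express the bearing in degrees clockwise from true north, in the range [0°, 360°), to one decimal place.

TP-09: φ = -75.39278°, λ = -47.51389°
GNSS9: φ = -75.77389°, λ = -48.17000°
Δλ = -0.6561°
y = sin Δλ · cos φ₂ = -0.002814
x = cos φ₁ sin φ₂ − sin φ₁ cos φ₂ cos Δλ = -0.006667
θ = atan2(y, x) = -157.1164° → 202.8836° (mod 360°)

202.9°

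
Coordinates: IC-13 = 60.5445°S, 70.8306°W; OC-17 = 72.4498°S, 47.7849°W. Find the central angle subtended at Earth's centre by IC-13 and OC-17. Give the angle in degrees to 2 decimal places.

14.84°

Δφ = -11.9053°,  Δλ = 23.0457°
a = sin²(Δφ/2) + cos φ₁ cos φ₂ sin²(Δλ/2) = 0.016672
c = 2·arcsin(√a) = 0.258963 rad = 14.8375°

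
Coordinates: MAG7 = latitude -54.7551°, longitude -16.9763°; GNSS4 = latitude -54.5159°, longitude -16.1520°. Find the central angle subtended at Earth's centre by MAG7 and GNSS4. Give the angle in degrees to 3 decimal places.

0.534°

Δφ = 0.2392°,  Δλ = 0.8243°
a = sin²(Δφ/2) + cos φ₁ cos φ₂ sin²(Δλ/2) = 0.000022
c = 2·arcsin(√a) = 0.009315 rad = 0.5337°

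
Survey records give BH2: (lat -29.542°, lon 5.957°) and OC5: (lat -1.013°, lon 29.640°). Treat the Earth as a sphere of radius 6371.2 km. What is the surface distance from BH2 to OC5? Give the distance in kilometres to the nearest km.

4043 km

Δφ = 28.5290°,  Δλ = 23.6830°
a = sin²(Δφ/2) + cos φ₁ cos φ₂ sin²(Δλ/2) = 0.097341
c = 2·arcsin(√a) = 0.634585 rad = 36.3591°
d = R·c = 6371.2 × 0.634585 = 4043.1 km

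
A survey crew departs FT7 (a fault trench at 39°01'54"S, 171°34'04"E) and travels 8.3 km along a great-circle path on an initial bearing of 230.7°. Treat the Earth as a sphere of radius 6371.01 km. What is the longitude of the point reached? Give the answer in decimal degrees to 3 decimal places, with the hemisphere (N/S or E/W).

FT7: φ = -39.03167°, λ = +171.56778°
δ = d/R = 8.3/6371.01 = 0.001303 rad
φ₂ = arcsin(sin φ₁ cos δ + cos φ₁ sin δ cos θ)
   = arcsin(-0.62975·1.00000 + 0.77680·0.00130·-0.63338) = -39.07892°
λ₂ = λ₁ + atan2(sin θ sin δ cos φ₁, cos δ − sin φ₁ sin φ₂) = 171.49337°

171.493°E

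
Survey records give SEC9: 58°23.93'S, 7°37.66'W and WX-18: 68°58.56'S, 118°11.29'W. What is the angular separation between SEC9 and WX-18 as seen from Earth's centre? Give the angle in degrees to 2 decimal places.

SEC9: φ = -58.39883°, λ = -7.62767°
WX-18: φ = -68.97600°, λ = -118.18817°
Δφ = -10.5772°,  Δλ = -110.5605°
a = sin²(Δφ/2) + cos φ₁ cos φ₂ sin²(Δλ/2) = 0.135502
c = 2·arcsin(√a) = 0.753942 rad = 43.1977°

43.20°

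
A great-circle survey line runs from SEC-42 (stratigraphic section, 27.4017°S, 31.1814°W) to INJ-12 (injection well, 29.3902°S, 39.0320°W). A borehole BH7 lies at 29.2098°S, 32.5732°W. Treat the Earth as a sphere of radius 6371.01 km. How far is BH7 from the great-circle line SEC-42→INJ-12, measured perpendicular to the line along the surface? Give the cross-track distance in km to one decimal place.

150.5 km

δ₁₃ = central angle SEC-42→BH7 = 0.038121 rad  (haversine)
θ₁₃ = bearing SEC-42→BH7 = 213.799°,  θ₁₂ = bearing SEC-42→INJ-12 = 252.092°
dₓₜ = R·arcsin(sin δ₁₃ · sin(θ₁₃ − θ₁₂)) = 6371.01·arcsin(0.03811·sin(-38.294°)) = -150.481 km
|dₓₜ| = 150.481 km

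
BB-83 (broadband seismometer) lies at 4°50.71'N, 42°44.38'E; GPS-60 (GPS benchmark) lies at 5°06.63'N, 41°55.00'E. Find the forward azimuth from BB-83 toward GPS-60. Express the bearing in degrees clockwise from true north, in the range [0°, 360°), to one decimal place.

288.0°

BB-83: φ = +4.84517°, λ = +42.73967°
GPS-60: φ = +5.11050°, λ = +41.91667°
Δλ = -0.8230°
y = sin Δλ · cos φ₂ = -0.014306
x = cos φ₁ sin φ₂ − sin φ₁ cos φ₂ cos Δλ = 0.004640
θ = atan2(y, x) = -72.0321° → 287.9679° (mod 360°)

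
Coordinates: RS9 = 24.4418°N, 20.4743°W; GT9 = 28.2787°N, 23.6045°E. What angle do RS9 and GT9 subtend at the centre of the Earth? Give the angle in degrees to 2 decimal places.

39.47°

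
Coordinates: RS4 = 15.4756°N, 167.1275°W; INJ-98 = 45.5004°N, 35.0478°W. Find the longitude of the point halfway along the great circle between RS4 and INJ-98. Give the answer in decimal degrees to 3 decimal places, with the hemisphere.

Bx = cos φ₂ cos Δλ = -0.469721,  By = cos φ₂ sin Δλ = 0.520221
φₘ = atan2(sin φ₁ + sin φ₂, √((cos φ₁ + Bx)² + By²)) = 53.79598°
λₘ = λ₁ + atan2(By, cos φ₁ + Bx) = -120.64793°

120.648°W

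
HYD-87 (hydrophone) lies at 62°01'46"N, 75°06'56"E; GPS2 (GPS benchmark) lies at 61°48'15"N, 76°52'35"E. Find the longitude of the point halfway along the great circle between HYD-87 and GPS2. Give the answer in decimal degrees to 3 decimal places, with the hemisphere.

75.999°E

HYD-87: φ = +62.02944°, λ = +75.11556°
GPS2: φ = +61.80417°, λ = +76.87639°
Bx = cos φ₂ cos Δλ = 0.472264,  By = cos φ₂ sin Δλ = 0.014518
φₘ = atan2(sin φ₁ + sin φ₂, √((cos φ₁ + Bx)² + By²)) = 61.91961°
λₘ = λ₁ + atan2(By, cos φ₁ + Bx) = 75.99922°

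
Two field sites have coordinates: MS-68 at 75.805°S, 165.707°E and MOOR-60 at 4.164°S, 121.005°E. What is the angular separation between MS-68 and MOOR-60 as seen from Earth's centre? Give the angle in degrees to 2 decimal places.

75.86°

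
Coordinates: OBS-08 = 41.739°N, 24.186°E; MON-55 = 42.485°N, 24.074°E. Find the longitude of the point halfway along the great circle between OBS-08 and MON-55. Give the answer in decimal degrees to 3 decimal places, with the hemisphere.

Bx = cos φ₂ cos Δλ = 0.737453,  By = cos φ₂ sin Δλ = -0.001442
φₘ = atan2(sin φ₁ + sin φ₂, √((cos φ₁ + Bx)² + By²)) = 42.11201°
λₘ = λ₁ + atan2(By, cos φ₁ + Bx) = 24.13033°

24.130°E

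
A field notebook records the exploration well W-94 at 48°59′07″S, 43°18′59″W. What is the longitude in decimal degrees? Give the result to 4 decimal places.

43.3164°W

43° + 18′/60 + 59″/3600 = 43 + 0.30000 + 0.01639 = 43.3164°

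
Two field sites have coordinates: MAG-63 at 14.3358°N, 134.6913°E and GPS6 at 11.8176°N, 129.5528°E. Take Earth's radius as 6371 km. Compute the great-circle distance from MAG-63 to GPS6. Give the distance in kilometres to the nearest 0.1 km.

Δφ = -2.5182°,  Δλ = -5.1385°
a = sin²(Δφ/2) + cos φ₁ cos φ₂ sin²(Δλ/2) = 0.002388
c = 2·arcsin(√a) = 0.097783 rad = 5.6025°
d = R·c = 6371 × 0.097783 = 623.0 km

623.0 km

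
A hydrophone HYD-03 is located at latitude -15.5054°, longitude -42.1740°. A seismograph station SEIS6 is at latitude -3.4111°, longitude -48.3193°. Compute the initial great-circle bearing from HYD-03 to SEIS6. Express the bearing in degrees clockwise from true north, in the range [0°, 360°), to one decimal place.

332.8°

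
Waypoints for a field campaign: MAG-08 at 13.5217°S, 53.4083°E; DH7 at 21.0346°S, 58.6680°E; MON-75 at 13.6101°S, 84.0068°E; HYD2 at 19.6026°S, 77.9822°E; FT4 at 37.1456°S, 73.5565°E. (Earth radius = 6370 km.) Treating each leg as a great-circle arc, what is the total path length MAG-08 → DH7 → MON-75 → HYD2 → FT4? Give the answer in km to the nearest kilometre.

6735 km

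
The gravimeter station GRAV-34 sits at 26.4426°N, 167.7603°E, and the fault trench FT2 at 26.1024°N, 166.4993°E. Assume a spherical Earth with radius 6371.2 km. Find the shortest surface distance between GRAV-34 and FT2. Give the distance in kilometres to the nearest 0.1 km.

Δφ = -0.3402°,  Δλ = -1.2610°
a = sin²(Δφ/2) + cos φ₁ cos φ₂ sin²(Δλ/2) = 0.000106
c = 2·arcsin(√a) = 0.020609 rad = 1.1808°
d = R·c = 6371.2 × 0.020609 = 131.3 km

131.3 km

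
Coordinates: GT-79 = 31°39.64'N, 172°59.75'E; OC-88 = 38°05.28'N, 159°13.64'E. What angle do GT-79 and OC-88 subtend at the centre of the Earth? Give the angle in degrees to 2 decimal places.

12.98°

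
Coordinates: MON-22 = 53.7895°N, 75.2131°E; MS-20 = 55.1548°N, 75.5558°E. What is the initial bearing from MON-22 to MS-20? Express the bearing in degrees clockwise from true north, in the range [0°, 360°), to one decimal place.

Δλ = 0.3427°
y = sin Δλ · cos φ₂ = 0.003417
x = cos φ₁ sin φ₂ − sin φ₁ cos φ₂ cos Δλ = 0.023835
θ = atan2(y, x) = 8.1594° → 8.1594° (mod 360°)

8.2°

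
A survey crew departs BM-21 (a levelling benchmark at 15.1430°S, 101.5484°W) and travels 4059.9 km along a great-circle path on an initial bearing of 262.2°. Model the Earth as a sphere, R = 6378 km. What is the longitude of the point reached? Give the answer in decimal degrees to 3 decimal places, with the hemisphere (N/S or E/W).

δ = d/R = 4059.9/6378 = 0.636548 rad
φ₂ = arcsin(sin φ₁ cos δ + cos φ₁ sin δ cos θ)
   = arcsin(-0.26123·0.80415 + 0.96528·0.59442·-0.13572) = -16.73462°
λ₂ = λ₁ + atan2(sin θ sin δ cos φ₁, cos δ − sin φ₁ sin φ₂) = -139.49797°

139.498°W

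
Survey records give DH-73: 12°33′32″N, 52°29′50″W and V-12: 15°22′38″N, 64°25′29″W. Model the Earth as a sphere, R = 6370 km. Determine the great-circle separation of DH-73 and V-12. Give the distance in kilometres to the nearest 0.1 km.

DH-73: φ = +12.55889°, λ = -52.49722°
V-12: φ = +15.37722°, λ = -64.42472°
Δφ = 2.8183°,  Δλ = -11.9275°
a = sin²(Δφ/2) + cos φ₁ cos φ₂ sin²(Δλ/2) = 0.010764
c = 2·arcsin(√a) = 0.207877 rad = 11.9105°
d = R·c = 6370 × 0.207877 = 1324.2 km

1324.2 km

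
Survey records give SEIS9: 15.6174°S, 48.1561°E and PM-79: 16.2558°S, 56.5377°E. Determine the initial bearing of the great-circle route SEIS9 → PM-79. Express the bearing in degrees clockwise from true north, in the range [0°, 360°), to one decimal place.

Δλ = 8.3816°
y = sin Δλ · cos φ₂ = 0.139938
x = cos φ₁ sin φ₂ − sin φ₁ cos φ₂ cos Δλ = -0.013902
θ = atan2(y, x) = 95.6735° → 95.6735° (mod 360°)

95.7°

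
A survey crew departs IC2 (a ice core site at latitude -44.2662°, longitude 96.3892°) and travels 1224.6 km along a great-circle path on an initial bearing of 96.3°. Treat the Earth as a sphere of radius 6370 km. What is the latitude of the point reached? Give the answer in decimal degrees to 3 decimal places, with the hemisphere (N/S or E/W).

44.439°S

δ = d/R = 1224.6/6370 = 0.192245 rad
φ₂ = arcsin(sin φ₁ cos δ + cos φ₁ sin δ cos θ)
   = arcsin(-0.69799·0.98158 + 0.71610·0.19106·-0.10973) = -44.43891°
λ₂ = λ₁ + atan2(sin θ sin δ cos φ₁, cos δ − sin φ₁ sin φ₂) = 111.81440°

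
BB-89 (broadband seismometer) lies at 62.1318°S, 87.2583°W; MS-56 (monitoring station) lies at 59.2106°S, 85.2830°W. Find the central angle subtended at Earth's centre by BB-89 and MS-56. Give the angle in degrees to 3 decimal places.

3.077°

Δφ = 2.9212°,  Δλ = 1.9753°
a = sin²(Δφ/2) + cos φ₁ cos φ₂ sin²(Δλ/2) = 0.000721
c = 2·arcsin(√a) = 0.053702 rad = 3.0769°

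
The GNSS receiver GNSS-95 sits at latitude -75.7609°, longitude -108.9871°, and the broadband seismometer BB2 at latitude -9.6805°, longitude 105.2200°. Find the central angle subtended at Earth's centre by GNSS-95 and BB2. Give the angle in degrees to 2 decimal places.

92.15°

Δφ = 66.0804°,  Δλ = -145.7929°
a = sin²(Δφ/2) + cos φ₁ cos φ₂ sin²(Δλ/2) = 0.518767
c = 2·arcsin(√a) = 1.608340 rad = 92.1511°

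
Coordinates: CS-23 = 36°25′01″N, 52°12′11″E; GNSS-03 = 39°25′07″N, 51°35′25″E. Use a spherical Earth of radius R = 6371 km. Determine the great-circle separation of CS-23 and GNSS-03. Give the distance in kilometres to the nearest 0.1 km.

CS-23: φ = +36.41694°, λ = +52.20306°
GNSS-03: φ = +39.41861°, λ = +51.59028°
Δφ = 3.0017°,  Δλ = -0.6128°
a = sin²(Δφ/2) + cos φ₁ cos φ₂ sin²(Δλ/2) = 0.000704
c = 2·arcsin(√a) = 0.053064 rad = 3.0403°
d = R·c = 6371 × 0.053064 = 338.1 km

338.1 km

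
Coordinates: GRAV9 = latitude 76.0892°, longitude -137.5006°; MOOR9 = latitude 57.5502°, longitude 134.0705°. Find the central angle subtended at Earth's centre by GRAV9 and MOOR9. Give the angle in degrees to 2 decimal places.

34.65°

Δφ = -18.5390°,  Δλ = -88.4289°
a = sin²(Δφ/2) + cos φ₁ cos φ₂ sin²(Δλ/2) = 0.088675
c = 2·arcsin(√a) = 0.604741 rad = 34.6491°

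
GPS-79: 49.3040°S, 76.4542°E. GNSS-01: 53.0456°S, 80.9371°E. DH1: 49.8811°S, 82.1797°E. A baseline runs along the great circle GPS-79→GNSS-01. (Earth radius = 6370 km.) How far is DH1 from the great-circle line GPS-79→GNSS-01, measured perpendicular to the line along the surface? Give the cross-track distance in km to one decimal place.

δ₁₃ = central angle GPS-79→DH1 = 0.065537 rad  (haversine)
θ₁₃ = bearing GPS-79→DH1 = 101.012°,  θ₁₂ = bearing GPS-79→GNSS-01 = 144.816°
dₓₜ = R·arcsin(sin δ₁₃ · sin(θ₁₃ − θ₁₂)) = 6370·arcsin(0.06549·sin(-43.804°)) = -288.866 km
|dₓₜ| = 288.866 km

288.9 km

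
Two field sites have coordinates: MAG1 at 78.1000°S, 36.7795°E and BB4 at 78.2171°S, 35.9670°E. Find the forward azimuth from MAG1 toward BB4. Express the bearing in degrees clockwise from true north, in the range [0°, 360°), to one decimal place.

234.5°

Δλ = -0.8125°
y = sin Δλ · cos φ₂ = -0.002896
x = cos φ₁ sin φ₂ − sin φ₁ cos φ₂ cos Δλ = -0.002064
θ = atan2(y, x) = -125.4791° → 234.5209° (mod 360°)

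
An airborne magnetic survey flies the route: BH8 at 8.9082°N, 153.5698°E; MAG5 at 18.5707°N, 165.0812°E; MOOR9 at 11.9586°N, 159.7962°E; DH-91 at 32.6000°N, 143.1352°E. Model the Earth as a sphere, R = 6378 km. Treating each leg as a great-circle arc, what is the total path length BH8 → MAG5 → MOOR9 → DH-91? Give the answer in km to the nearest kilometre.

BH8→MAG5: c = 0.257711 rad, d = 1643.68 km
MAG5→MOOR9: c = 0.145689 rad, d = 929.20 km
MOOR9→DH-91: c = 0.448255 rad, d = 2858.97 km
Total = 1643.68 + 929.20 + 2858.97 = 5431.86 km

5432 km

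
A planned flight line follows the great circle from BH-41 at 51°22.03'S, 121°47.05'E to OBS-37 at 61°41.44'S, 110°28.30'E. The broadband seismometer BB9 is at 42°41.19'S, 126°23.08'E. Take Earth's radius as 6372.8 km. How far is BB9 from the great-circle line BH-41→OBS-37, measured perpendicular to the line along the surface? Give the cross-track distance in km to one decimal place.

88.0 km

BH-41: φ = -51.36717°, λ = +121.78417°
OBS-37: φ = -61.69067°, λ = +110.47167°
BB9: φ = -42.68650°, λ = +126.38467°
δ₁₃ = central angle BH-41→BB9 = 0.161007 rad  (haversine)
θ₁₃ = bearing BH-41→BB9 = 21.578°,  θ₁₂ = bearing BH-41→OBS-37 = 206.522°
dₓₜ = R·arcsin(sin δ₁₃ · sin(θ₁₃ − θ₁₂)) = 6372.8·arcsin(0.16031·sin(-184.943°)) = 88.039 km
|dₓₜ| = 88.039 km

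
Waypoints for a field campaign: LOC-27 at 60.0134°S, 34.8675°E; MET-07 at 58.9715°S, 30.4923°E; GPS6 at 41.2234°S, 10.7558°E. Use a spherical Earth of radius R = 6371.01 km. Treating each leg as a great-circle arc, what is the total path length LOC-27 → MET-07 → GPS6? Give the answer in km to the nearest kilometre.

2677 km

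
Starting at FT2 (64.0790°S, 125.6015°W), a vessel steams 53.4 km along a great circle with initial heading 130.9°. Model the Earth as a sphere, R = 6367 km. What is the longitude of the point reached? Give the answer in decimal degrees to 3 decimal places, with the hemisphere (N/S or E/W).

δ = d/R = 53.4/6367 = 0.008387 rad
φ₂ = arcsin(sin φ₁ cos δ + cos φ₁ sin δ cos θ)
   = arcsin(-0.89940·0.99996 + 0.43713·0.00839·-0.65474) = -64.39123°
λ₂ = λ₁ + atan2(sin θ sin δ cos φ₁, cos δ − sin φ₁ sin φ₂) = -124.76113°

124.761°W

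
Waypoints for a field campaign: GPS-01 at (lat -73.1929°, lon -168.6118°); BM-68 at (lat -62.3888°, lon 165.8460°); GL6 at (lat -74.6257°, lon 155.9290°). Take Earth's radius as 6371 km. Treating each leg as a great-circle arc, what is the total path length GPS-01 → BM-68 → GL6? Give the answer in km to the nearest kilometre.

GPS-01→BM-68: c = 0.248930 rad, d = 1585.93 km
BM-68→GL6: c = 0.222070 rad, d = 1414.81 km
Total = 1585.93 + 1414.81 = 3000.74 km

3001 km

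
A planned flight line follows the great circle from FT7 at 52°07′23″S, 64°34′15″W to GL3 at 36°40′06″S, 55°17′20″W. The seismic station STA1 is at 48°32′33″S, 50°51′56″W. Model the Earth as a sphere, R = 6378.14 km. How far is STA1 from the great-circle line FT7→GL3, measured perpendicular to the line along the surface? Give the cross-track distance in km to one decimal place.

760.3 km

FT7: φ = -52.12306°, λ = -64.57083°
GL3: φ = -36.66833°, λ = -55.28889°
STA1: φ = -48.54250°, λ = -50.86556°
δ₁₃ = central angle FT7→STA1 = 0.164660 rad  (haversine)
θ₁₃ = bearing FT7→STA1 = 73.129°,  θ₁₂ = bearing FT7→GL3 = 26.615°
dₓₜ = R·arcsin(sin δ₁₃ · sin(θ₁₃ − θ₁₂)) = 6378.14·arcsin(0.16392·sin(46.514°)) = 760.340 km
|dₓₜ| = 760.340 km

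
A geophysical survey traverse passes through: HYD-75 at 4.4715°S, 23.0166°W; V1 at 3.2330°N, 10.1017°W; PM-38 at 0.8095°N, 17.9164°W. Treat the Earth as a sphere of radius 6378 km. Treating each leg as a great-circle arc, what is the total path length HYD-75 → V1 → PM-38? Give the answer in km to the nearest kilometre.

2583 km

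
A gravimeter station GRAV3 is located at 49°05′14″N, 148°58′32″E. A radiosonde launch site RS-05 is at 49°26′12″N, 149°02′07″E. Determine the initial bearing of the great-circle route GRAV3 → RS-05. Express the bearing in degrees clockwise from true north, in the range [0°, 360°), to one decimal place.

GRAV3: φ = +49.08722°, λ = +148.97556°
RS-05: φ = +49.43667°, λ = +149.03528°
Δλ = 0.0597°
y = sin Δλ · cos φ₂ = 0.000678
x = cos φ₁ sin φ₂ − sin φ₁ cos φ₂ cos Δλ = 0.006099
θ = atan2(y, x) = 6.3415° → 6.3415° (mod 360°)

6.3°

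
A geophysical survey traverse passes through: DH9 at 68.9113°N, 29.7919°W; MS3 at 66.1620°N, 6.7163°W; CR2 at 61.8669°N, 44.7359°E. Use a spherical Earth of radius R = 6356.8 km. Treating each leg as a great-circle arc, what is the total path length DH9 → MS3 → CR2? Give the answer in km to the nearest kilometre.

3489 km

DH9→MS3: c = 0.160085 rad, d = 1017.63 km
MS3→CR2: c = 0.388760 rad, d = 2471.27 km
Total = 1017.63 + 2471.27 = 3488.89 km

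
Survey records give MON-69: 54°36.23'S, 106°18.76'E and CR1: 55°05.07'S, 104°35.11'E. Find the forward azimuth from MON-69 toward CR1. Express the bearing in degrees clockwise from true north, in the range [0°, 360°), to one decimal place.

MON-69: φ = -54.60383°, λ = +106.31267°
CR1: φ = -55.08450°, λ = +104.58517°
Δλ = -1.7275°
y = sin Δλ · cos φ₂ = -0.017255
x = cos φ₁ sin φ₂ − sin φ₁ cos φ₂ cos Δλ = -0.008601
θ = atan2(y, x) = -116.4956° → 243.5044° (mod 360°)

243.5°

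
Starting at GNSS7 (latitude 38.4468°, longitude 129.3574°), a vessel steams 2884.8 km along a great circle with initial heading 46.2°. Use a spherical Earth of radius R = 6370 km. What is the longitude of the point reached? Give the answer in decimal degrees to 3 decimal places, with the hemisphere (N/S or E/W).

160.829°E

δ = d/R = 2884.8/6370 = 0.452873 rad
φ₂ = arcsin(sin φ₁ cos δ + cos φ₁ sin δ cos θ)
   = arcsin(0.62179·0.89919 + 0.78319·0.43755·0.69214) = 52.77761°
λ₂ = λ₁ + atan2(sin θ sin δ cos φ₁, cos δ − sin φ₁ sin φ₂) = 160.82873°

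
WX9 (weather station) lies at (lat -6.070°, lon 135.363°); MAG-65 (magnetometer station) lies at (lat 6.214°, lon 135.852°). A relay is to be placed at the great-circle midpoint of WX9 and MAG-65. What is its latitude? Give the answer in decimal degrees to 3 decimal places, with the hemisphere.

0.072°N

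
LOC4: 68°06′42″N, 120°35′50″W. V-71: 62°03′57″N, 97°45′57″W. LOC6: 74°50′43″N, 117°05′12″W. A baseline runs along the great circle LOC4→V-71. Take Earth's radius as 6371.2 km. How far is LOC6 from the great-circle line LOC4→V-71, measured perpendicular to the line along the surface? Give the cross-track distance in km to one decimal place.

737.1 km

LOC4: φ = +68.11167°, λ = -120.59722°
V-71: φ = +62.06583°, λ = -97.76583°
LOC6: φ = +74.84528°, λ = -117.08667°
δ₁₃ = central angle LOC4→LOC6 = 0.119073 rad  (haversine)
θ₁₃ = bearing LOC4→LOC6 = 7.744°,  θ₁₂ = bearing LOC4→V-71 = 111.409°
dₓₜ = R·arcsin(sin δ₁₃ · sin(θ₁₃ − θ₁₂)) = 6371.2·arcsin(0.11879·sin(-103.664°)) = -737.070 km
|dₓₜ| = 737.070 km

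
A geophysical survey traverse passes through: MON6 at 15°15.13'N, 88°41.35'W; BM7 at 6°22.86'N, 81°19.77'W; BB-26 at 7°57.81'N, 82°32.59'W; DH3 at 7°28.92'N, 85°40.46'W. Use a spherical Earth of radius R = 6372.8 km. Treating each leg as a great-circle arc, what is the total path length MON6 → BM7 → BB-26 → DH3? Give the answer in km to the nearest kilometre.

MON6: φ = +15.25217°, λ = -88.68917°
BM7: φ = +6.38100°, λ = -81.32950°
BB-26: φ = +7.96350°, λ = -82.54317°
DH3: φ = +7.48200°, λ = -85.67433°
MON6→BM7: c = 0.199637 rad, d = 1272.25 km
BM7→BB-26: c = 0.034706 rad, d = 221.18 km
BB-26→DH3: c = 0.054801 rad, d = 349.24 km
Total = 1272.25 + 221.18 + 349.24 = 1842.66 km

1843 km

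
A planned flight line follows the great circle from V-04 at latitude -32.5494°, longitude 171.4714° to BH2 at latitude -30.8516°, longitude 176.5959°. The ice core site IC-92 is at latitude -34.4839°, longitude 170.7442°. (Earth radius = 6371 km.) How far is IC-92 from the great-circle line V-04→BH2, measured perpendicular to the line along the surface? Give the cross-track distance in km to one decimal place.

δ₁₃ = central angle V-04→IC-92 = 0.035382 rad  (haversine)
θ₁₃ = bearing V-04→IC-92 = 197.202°,  θ₁₂ = bearing V-04→BH2 = 70.085°
dₓₜ = R·arcsin(sin δ₁₃ · sin(θ₁₃ − θ₁₂)) = 6371·arcsin(0.03538·sin(127.117°)) = 179.738 km
|dₓₜ| = 179.738 km

179.7 km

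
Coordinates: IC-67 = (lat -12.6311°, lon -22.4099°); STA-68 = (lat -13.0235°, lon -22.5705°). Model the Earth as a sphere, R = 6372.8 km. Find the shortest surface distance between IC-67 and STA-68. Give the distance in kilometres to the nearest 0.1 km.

47.0 km

Δφ = -0.3924°,  Δλ = -0.1606°
a = sin²(Δφ/2) + cos φ₁ cos φ₂ sin²(Δλ/2) = 0.000014
c = 2·arcsin(√a) = 0.007374 rad = 0.4225°
d = R·c = 6372.8 × 0.007374 = 47.0 km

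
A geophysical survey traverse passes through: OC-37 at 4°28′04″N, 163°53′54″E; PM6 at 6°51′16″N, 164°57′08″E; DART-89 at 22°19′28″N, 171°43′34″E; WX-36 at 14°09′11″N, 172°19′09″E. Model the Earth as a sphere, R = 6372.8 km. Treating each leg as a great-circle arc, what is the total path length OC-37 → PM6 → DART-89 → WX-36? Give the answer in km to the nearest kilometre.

OC-37: φ = +4.46778°, λ = +163.89833°
PM6: φ = +6.85444°, λ = +164.95222°
DART-89: φ = +22.32444°, λ = +171.72611°
WX-36: φ = +14.15306°, λ = +172.31917°
OC-37→PM6: c = 0.045499 rad, d = 289.96 km
PM6→DART-89: c = 0.293079 rad, d = 1867.73 km
DART-89→WX-36: c = 0.142955 rad, d = 911.03 km
Total = 289.96 + 1867.73 + 911.03 = 3068.71 km

3069 km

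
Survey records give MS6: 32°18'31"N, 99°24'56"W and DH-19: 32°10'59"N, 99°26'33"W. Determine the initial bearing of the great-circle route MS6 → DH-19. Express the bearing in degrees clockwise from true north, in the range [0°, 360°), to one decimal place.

MS6: φ = +32.30861°, λ = -99.41556°
DH-19: φ = +32.18306°, λ = -99.44250°
Δλ = -0.0269°
y = sin Δλ · cos φ₂ = -0.000398
x = cos φ₁ sin φ₂ − sin φ₁ cos φ₂ cos Δλ = -0.002191
θ = atan2(y, x) = -169.7054° → 190.2946° (mod 360°)

190.3°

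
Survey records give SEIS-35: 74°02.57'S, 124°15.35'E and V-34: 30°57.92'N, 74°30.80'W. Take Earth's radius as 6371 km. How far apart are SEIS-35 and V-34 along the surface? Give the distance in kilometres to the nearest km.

15109 km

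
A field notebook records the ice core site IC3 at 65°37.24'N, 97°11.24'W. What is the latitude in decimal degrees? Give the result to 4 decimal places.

65° + 37.24′/60 = 65 + 0.62067 = 65.6207°

65.6207°N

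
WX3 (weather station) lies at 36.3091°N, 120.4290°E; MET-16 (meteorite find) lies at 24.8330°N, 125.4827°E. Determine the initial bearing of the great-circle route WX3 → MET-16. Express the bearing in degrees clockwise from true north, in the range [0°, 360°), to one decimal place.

Δλ = 5.0537°
y = sin Δλ · cos φ₂ = 0.079944
x = cos φ₁ sin φ₂ − sin φ₁ cos φ₂ cos Δλ = -0.196870
θ = atan2(y, x) = 157.8991° → 157.8991° (mod 360°)

157.9°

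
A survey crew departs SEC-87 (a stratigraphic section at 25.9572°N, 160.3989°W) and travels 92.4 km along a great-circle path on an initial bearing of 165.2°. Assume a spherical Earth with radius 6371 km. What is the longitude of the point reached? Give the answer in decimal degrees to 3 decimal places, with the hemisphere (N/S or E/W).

δ = d/R = 92.4/6371 = 0.014503 rad
φ₂ = arcsin(sin φ₁ cos δ + cos φ₁ sin δ cos θ)
   = arcsin(0.43770·0.99989 + 0.89912·0.01450·-0.96682) = 25.15361°
λ₂ = λ₁ + atan2(sin θ sin δ cos φ₁, cos δ − sin φ₁ sin φ₂) = -160.16440°

160.164°W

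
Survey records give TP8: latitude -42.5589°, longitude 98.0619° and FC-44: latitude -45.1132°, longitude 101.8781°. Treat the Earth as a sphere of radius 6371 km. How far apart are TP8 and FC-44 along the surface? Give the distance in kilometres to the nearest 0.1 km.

Δφ = -2.5543°,  Δλ = 3.8162°
a = sin²(Δφ/2) + cos φ₁ cos φ₂ sin²(Δλ/2) = 0.001073
c = 2·arcsin(√a) = 0.065527 rad = 3.7544°
d = R·c = 6371 × 0.065527 = 417.5 km

417.5 km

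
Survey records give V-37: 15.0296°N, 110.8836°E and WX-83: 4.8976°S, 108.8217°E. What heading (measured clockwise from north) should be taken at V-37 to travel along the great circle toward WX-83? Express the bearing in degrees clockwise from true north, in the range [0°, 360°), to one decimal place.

Δλ = -2.0619°
y = sin Δλ · cos φ₂ = -0.035848
x = cos φ₁ sin φ₂ − sin φ₁ cos φ₂ cos Δλ = -0.340659
θ = atan2(y, x) = -173.9928° → 186.0072° (mod 360°)

186.0°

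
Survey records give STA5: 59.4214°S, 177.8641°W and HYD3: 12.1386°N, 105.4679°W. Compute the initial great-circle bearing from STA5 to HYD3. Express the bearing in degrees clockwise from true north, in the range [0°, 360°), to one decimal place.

68.8°

Δλ = 72.3962°
y = sin Δλ · cos φ₂ = 0.931859
x = cos φ₁ sin φ₂ − sin φ₁ cos φ₂ cos Δλ = 0.361525
θ = atan2(y, x) = 68.7957° → 68.7957° (mod 360°)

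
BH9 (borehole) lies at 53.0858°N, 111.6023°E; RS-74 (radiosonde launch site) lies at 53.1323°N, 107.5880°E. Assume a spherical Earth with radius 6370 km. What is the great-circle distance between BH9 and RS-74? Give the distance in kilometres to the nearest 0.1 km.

267.9 km

Δφ = 0.0465°,  Δλ = -4.0143°
a = sin²(Δφ/2) + cos φ₁ cos φ₂ sin²(Δλ/2) = 0.000442
c = 2·arcsin(√a) = 0.042061 rad = 2.4099°
d = R·c = 6370 × 0.042061 = 267.9 km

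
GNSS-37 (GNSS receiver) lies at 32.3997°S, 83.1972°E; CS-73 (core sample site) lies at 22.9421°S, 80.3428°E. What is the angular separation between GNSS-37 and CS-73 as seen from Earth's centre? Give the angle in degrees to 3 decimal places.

9.788°

Δφ = 9.4576°,  Δλ = -2.8544°
a = sin²(Δφ/2) + cos φ₁ cos φ₂ sin²(Δλ/2) = 0.007279
c = 2·arcsin(√a) = 0.170837 rad = 9.7883°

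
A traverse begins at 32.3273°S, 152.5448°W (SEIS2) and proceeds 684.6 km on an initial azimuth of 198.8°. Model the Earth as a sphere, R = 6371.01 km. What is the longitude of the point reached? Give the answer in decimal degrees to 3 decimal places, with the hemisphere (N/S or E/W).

155.063°W

δ = d/R = 684.6/6371.01 = 0.107455 rad
φ₂ = arcsin(sin φ₁ cos δ + cos φ₁ sin δ cos θ)
   = arcsin(-0.53476·0.99423 + 0.84501·0.10725·-0.94665) = -38.13101°
λ₂ = λ₁ + atan2(sin θ sin δ cos φ₁, cos δ − sin φ₁ sin φ₂) = -155.06314°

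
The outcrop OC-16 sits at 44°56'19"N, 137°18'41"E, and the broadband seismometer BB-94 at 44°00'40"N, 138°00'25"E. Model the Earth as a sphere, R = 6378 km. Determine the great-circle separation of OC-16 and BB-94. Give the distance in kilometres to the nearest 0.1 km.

117.1 km

OC-16: φ = +44.93861°, λ = +137.31139°
BB-94: φ = +44.01111°, λ = +138.00694°
Δφ = -0.9275°,  Δλ = 0.6956°
a = sin²(Δφ/2) + cos φ₁ cos φ₂ sin²(Δλ/2) = 0.000084
c = 2·arcsin(√a) = 0.018360 rad = 1.0519°
d = R·c = 6378 × 0.018360 = 117.1 km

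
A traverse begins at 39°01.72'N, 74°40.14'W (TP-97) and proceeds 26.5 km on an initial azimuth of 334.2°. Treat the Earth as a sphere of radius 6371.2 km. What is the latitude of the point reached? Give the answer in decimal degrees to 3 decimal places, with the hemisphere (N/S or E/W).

39.243°N

TP-97: φ = +39.02867°, λ = -74.66900°
δ = d/R = 26.5/6371.2 = 0.004159 rad
φ₂ = arcsin(sin φ₁ cos δ + cos φ₁ sin δ cos θ)
   = arcsin(0.62971·0.99999 + 0.77683·0.00416·0.90032) = 39.24315°
λ₂ = λ₁ + atan2(sin θ sin δ cos φ₁, cos δ − sin φ₁ sin φ₂) = -74.80293°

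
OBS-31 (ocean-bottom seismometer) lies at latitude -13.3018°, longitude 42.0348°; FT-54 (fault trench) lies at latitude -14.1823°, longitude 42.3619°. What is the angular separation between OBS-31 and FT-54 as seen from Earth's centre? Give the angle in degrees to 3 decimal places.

Δφ = -0.8805°,  Δλ = 0.3271°
a = sin²(Δφ/2) + cos φ₁ cos φ₂ sin²(Δλ/2) = 0.000067
c = 2·arcsin(√a) = 0.016338 rad = 0.9361°

0.936°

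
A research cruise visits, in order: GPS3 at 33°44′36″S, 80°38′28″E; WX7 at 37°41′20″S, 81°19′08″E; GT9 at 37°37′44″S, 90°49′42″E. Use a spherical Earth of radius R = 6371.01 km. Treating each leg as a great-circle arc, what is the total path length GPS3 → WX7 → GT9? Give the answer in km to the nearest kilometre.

GPS3: φ = -33.74333°, λ = +80.64111°
WX7: φ = -37.68889°, λ = +81.31889°
GT9: φ = -37.62889°, λ = +90.82833°
GPS3→WX7: c = 0.069529 rad, d = 442.97 km
WX7→GT9: c = 0.131341 rad, d = 836.77 km
Total = 442.97 + 836.77 = 1279.74 km

1280 km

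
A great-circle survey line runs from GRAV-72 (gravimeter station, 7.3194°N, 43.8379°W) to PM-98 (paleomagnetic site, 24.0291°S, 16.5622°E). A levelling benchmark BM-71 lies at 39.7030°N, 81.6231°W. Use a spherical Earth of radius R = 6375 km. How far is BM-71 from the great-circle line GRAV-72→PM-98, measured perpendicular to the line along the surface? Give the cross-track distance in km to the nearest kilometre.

1572 km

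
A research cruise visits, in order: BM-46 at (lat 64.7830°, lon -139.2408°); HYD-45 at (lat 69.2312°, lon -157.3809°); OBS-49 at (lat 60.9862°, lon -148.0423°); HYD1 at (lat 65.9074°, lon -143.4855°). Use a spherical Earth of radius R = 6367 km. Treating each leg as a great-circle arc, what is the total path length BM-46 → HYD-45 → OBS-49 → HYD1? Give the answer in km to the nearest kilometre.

2528 km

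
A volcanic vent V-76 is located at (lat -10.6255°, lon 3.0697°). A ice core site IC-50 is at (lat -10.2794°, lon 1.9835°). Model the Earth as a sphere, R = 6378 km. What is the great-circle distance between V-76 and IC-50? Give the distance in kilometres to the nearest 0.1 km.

125.0 km

Δφ = 0.3461°,  Δλ = -1.0862°
a = sin²(Δφ/2) + cos φ₁ cos φ₂ sin²(Δλ/2) = 0.000096
c = 2·arcsin(√a) = 0.019597 rad = 1.1228°
d = R·c = 6378 × 0.019597 = 125.0 km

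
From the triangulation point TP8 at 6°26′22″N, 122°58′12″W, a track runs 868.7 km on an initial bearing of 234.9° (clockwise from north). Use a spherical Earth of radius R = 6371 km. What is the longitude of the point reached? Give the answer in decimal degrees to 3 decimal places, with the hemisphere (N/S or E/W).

129.359°W

TP8: φ = +6.43944°, λ = -122.97000°
δ = d/R = 868.7/6371 = 0.136352 rad
φ₂ = arcsin(sin φ₁ cos δ + cos φ₁ sin δ cos θ)
   = arcsin(0.11215·0.99072 + 0.99369·0.13593·-0.57501) = 1.91660°
λ₂ = λ₁ + atan2(sin θ sin δ cos φ₁, cos δ − sin φ₁ sin φ₂) = -129.35873°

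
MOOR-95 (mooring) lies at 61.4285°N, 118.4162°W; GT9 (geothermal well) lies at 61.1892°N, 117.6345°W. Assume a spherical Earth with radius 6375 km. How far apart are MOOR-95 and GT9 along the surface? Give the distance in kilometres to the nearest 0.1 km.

Δφ = -0.2393°,  Δλ = 0.7817°
a = sin²(Δφ/2) + cos φ₁ cos φ₂ sin²(Δλ/2) = 0.000015
c = 2·arcsin(√a) = 0.007768 rad = 0.4451°
d = R·c = 6375 × 0.007768 = 49.5 km

49.5 km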